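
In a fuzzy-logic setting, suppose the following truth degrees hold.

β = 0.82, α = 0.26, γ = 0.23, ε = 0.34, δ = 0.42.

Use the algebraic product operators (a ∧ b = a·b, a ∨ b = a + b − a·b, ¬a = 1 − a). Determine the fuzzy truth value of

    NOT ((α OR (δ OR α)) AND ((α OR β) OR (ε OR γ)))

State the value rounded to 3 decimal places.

0.364

δ OR α = a + b − a·b on (0.4200, 0.2600) = 0.5708
α OR (δ OR α) = a + b − a·b on (0.2600, 0.5708) = 0.6824
α OR β = a + b − a·b on (0.2600, 0.8200) = 0.8668
ε OR γ = a + b − a·b on (0.3400, 0.2300) = 0.4918
(α OR β) OR (ε OR γ) = a + b − a·b on (0.8668, 0.4918) = 0.9323
(α OR (δ OR α)) AND ((α OR β) OR (ε OR γ)) = a·b on (0.6824, 0.9323) = 0.6362
NOT ((α OR (δ OR α)) AND ((α OR β) OR (ε OR γ))) = 1 − 0.6362 = 0.3638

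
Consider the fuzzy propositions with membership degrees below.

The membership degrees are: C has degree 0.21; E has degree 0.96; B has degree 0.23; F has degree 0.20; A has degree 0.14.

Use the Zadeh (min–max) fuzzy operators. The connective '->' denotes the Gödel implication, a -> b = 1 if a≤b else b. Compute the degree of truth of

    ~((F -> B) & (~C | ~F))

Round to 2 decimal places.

F -> B  [Gödel: 1 if a≤b else b] with a=0.20, b=0.23 → 1.00
~C = 1 − 0.21 = 0.79
~F = 1 − 0.20 = 0.80
~C | ~F = max(a, b) on (0.79, 0.80) = 0.80
(F -> B) & (~C | ~F) = min(a, b) on (1.00, 0.80) = 0.80
~((F -> B) & (~C | ~F)) = 1 − 0.80 = 0.20

0.20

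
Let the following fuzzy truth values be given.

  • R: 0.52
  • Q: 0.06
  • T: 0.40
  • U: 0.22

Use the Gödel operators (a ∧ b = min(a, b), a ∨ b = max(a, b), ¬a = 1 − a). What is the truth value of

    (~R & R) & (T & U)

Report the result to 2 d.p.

0.22

~R = 1 − 0.52 = 0.48
~R & R = min(a, b) on (0.48, 0.52) = 0.48
T & U = min(a, b) on (0.40, 0.22) = 0.22
(~R & R) & (T & U) = min(a, b) on (0.48, 0.22) = 0.22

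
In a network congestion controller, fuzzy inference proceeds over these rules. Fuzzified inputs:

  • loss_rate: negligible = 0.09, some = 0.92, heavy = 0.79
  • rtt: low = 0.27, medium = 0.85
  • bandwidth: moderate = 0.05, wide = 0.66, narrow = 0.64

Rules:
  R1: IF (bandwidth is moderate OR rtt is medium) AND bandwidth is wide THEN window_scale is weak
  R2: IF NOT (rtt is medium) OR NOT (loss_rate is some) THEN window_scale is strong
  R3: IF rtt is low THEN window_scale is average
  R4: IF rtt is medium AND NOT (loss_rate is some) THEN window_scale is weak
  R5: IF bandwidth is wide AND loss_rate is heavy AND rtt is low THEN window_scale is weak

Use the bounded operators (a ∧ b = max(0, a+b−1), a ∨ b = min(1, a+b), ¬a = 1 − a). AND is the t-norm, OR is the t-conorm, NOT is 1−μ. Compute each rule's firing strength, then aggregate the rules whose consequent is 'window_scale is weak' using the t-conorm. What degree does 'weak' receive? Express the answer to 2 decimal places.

R1: (moderate=0.05 OR medium=0.85) = 0.90; AND[max(0, a+b−1)] with wide=0.66 → w = 0.56
R2: ¬medium=1−0.85=0.15, ¬some=1−0.92=0.08; OR[min(1, a+b)] → w = 0.23
R3: low=0.27 → w = 0.27
R4: medium=0.85, ¬some=1−0.92=0.08; AND[max(0, a+b−1)] → w = 0.00
R5: wide=0.66, heavy=0.79, low=0.27; AND[max(0, a+b−1)] → w = 0.00
Rules with consequent 'weak': {R1, R4, R5} → strengths 0.56, 0.00, 0.00
Aggregate via t-conorm [min(1, a+b)]: 0.56

0.56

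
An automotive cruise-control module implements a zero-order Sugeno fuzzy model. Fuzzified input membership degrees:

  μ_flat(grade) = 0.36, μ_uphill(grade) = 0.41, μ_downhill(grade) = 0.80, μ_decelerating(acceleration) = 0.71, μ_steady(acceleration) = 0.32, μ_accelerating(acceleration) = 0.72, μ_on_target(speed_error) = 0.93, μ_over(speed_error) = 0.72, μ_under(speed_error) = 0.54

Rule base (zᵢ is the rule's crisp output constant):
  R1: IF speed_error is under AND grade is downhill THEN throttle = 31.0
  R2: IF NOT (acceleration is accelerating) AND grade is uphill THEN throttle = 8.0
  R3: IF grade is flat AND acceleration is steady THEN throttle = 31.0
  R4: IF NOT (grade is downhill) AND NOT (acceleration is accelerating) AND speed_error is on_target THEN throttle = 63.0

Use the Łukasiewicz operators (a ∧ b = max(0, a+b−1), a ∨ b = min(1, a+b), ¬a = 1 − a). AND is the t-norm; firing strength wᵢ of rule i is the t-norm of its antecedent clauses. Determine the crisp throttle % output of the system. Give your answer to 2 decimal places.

R1 (z=31.0): under=0.54, downhill=0.80; AND[max(0, a+b−1)] → w = 0.34
R2 (z=8.0): ¬accelerating=1−0.72=0.28, uphill=0.41; AND[max(0, a+b−1)] → w = 0.00
R3 (z=31.0): flat=0.36, steady=0.32; AND[max(0, a+b−1)] → w = 0.00
R4 (z=63.0): ¬downhill=1−0.80=0.20, ¬accelerating=1−0.72=0.28, on_target=0.93; AND[max(0, a+b−1)] → w = 0.00
Weighted average = (0.34·31.0 + 0.00·8.0 + 0.00·31.0 + 0.00·63.0) / (0.34 + 0.00 + 0.00 + 0.00)
  = 10.5400 / 0.3400 = 31.00

31.00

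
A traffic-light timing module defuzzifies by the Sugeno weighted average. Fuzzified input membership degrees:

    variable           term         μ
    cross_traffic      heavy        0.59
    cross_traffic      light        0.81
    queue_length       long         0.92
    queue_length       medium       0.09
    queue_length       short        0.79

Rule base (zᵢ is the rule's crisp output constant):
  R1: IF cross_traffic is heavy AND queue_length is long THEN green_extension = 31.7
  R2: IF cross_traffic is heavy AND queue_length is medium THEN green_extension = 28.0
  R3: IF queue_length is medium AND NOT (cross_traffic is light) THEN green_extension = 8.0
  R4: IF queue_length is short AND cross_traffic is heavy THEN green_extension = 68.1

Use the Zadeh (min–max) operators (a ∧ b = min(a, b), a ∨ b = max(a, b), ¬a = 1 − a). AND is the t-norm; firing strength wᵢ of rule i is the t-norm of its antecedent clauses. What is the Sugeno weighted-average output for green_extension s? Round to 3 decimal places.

R1 (z=31.7): heavy=0.59, long=0.92; AND[min(a, b)] → w = 0.59
R2 (z=28.0): heavy=0.59, medium=0.09; AND[min(a, b)] → w = 0.09
R3 (z=8.0): medium=0.09, ¬light=1−0.81=0.19; AND[min(a, b)] → w = 0.09
R4 (z=68.1): short=0.79, heavy=0.59; AND[min(a, b)] → w = 0.59
Weighted average = (0.59·31.7 + 0.09·28.0 + 0.09·8.0 + 0.59·68.1) / (0.59 + 0.09 + 0.09 + 0.59)
  = 62.1220 / 1.3600 = 45.678

45.678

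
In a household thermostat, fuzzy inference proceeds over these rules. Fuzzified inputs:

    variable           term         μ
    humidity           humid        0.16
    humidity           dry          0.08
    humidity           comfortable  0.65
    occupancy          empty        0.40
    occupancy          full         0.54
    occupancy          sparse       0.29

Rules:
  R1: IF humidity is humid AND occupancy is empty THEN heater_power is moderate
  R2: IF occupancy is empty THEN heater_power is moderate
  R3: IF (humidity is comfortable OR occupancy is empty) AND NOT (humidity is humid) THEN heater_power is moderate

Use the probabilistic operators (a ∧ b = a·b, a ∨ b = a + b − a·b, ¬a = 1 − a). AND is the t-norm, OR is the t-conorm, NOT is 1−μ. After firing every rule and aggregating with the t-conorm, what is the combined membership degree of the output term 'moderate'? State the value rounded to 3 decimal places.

0.811

R1: humid=0.16, empty=0.40; AND[a·b] → w = 0.0640
R2: empty=0.40 → w = 0.4000
R3: (comfortable=0.65 OR empty=0.40) = 0.7900; AND[a·b] with ¬humid=1−0.16=0.84 → w = 0.6636
Rules with consequent 'moderate': {R1, R2, R3} → strengths 0.0640, 0.4000, 0.6636
Aggregate via t-conorm [a + b − a·b]: 0.8111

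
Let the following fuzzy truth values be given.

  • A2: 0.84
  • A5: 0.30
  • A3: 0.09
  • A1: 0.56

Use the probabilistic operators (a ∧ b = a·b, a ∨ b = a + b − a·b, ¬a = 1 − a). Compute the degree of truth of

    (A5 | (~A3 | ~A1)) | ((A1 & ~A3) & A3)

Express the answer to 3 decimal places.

~A3 = 1 − 0.0900 = 0.9100
~A1 = 1 − 0.5600 = 0.4400
~A3 | ~A1 = a + b − a·b on (0.9100, 0.4400) = 0.9496
A5 | (~A3 | ~A1) = a + b − a·b on (0.3000, 0.9496) = 0.9647
~A3 = 1 − 0.0900 = 0.9100
A1 & ~A3 = a·b on (0.5600, 0.9100) = 0.5096
(A1 & ~A3) & A3 = a·b on (0.5096, 0.0900) = 0.0459
(A5 | (~A3 | ~A1)) | ((A1 & ~A3) & A3) = a + b − a·b on (0.9647, 0.0459) = 0.9663

0.966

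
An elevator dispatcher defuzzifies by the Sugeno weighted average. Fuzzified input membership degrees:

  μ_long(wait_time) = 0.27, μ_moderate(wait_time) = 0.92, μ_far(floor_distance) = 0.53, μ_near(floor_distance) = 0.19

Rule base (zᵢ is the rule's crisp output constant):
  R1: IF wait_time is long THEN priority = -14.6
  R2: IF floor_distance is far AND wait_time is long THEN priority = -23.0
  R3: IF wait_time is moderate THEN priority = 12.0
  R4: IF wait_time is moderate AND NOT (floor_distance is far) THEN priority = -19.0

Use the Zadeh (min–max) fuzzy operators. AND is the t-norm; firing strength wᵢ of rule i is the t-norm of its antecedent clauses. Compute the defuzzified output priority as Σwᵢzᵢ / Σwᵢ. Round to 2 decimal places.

R1 (z=-14.6): long=0.27 → w = 0.27
R2 (z=-23.0): far=0.53, long=0.27; AND[min(a, b)] → w = 0.27
R3 (z=12.0): moderate=0.92 → w = 0.92
R4 (z=-19.0): moderate=0.92, ¬far=1−0.53=0.47; AND[min(a, b)] → w = 0.47
Weighted average = (0.27·-14.6 + 0.27·-23.0 + 0.92·12.0 + 0.47·-19.0) / (0.27 + 0.27 + 0.92 + 0.47)
  = -8.0420 / 1.9300 = -4.17

-4.17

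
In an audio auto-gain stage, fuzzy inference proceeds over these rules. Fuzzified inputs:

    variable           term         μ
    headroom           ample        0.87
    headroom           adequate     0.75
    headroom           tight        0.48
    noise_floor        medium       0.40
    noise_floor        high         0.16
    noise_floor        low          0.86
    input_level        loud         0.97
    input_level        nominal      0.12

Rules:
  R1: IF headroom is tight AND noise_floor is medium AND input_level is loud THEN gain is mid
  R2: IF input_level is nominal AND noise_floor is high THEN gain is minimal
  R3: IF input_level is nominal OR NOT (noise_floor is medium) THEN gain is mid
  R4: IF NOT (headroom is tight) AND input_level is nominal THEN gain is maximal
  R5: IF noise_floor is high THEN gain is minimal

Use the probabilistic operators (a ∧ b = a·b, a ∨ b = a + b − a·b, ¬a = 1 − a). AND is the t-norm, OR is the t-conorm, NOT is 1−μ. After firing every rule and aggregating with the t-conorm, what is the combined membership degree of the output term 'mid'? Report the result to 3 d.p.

0.714

R1: tight=0.48, medium=0.40, loud=0.97; AND[a·b] → w = 0.1862
R2: nominal=0.12, high=0.16; AND[a·b] → w = 0.0192
R3: nominal=0.12, ¬medium=1−0.40=0.60; OR[a + b − a·b] → w = 0.6480
R4: ¬tight=1−0.48=0.52, nominal=0.12; AND[a·b] → w = 0.0624
R5: high=0.16 → w = 0.1600
Rules with consequent 'mid': {R1, R3} → strengths 0.1862, 0.6480
Aggregate via t-conorm [a + b − a·b]: 0.7136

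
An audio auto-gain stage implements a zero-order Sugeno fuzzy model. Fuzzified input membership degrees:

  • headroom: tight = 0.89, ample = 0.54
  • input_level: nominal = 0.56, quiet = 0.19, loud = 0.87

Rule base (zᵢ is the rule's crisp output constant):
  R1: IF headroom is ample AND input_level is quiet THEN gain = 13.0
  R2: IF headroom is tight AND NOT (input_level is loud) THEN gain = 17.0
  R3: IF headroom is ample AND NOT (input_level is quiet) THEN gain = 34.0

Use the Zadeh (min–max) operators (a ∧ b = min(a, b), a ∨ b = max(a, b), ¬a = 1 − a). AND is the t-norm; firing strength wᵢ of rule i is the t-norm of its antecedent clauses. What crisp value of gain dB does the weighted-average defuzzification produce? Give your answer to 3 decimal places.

R1 (z=13.0): ample=0.54, quiet=0.19; AND[min(a, b)] → w = 0.19
R2 (z=17.0): tight=0.89, ¬loud=1−0.87=0.13; AND[min(a, b)] → w = 0.13
R3 (z=34.0): ample=0.54, ¬quiet=1−0.19=0.81; AND[min(a, b)] → w = 0.54
Weighted average = (0.19·13.0 + 0.13·17.0 + 0.54·34.0) / (0.19 + 0.13 + 0.54)
  = 23.0400 / 0.8600 = 26.791

26.791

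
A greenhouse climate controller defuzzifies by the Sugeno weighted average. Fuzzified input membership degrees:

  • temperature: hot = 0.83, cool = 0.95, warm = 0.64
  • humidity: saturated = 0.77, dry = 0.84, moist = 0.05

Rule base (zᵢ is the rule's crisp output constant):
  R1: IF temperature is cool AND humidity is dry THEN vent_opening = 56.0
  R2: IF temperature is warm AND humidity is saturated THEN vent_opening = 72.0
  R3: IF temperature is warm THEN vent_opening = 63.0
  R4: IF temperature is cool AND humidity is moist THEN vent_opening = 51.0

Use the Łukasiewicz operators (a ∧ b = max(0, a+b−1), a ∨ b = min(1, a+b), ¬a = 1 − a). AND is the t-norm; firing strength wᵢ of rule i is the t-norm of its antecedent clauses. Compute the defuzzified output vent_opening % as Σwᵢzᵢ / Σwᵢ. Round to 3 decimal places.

62.000

R1 (z=56.0): cool=0.95, dry=0.84; AND[max(0, a+b−1)] → w = 0.79
R2 (z=72.0): warm=0.64, saturated=0.77; AND[max(0, a+b−1)] → w = 0.41
R3 (z=63.0): warm=0.64 → w = 0.64
R4 (z=51.0): cool=0.95, moist=0.05; AND[max(0, a+b−1)] → w = 0.00
Weighted average = (0.79·56.0 + 0.41·72.0 + 0.64·63.0 + 0.00·51.0) / (0.79 + 0.41 + 0.64 + 0.00)
  = 114.0800 / 1.8400 = 62.000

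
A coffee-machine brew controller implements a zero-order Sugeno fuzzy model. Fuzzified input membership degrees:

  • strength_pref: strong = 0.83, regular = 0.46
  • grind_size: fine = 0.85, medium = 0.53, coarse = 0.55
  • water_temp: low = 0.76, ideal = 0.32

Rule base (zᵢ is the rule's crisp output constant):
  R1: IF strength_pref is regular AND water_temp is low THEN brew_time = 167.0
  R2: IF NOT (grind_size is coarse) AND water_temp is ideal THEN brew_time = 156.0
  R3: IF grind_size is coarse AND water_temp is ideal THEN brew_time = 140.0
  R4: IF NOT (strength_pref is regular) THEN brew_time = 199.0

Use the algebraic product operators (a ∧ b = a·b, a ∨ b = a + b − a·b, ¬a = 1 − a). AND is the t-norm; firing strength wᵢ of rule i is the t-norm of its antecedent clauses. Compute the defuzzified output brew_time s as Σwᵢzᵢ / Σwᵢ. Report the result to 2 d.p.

R1 (z=167.0): regular=0.46, low=0.76; AND[a·b] → w = 0.3496
R2 (z=156.0): ¬coarse=1−0.55=0.45, ideal=0.32; AND[a·b] → w = 0.1440
R3 (z=140.0): coarse=0.55, ideal=0.32; AND[a·b] → w = 0.1760
R4 (z=199.0): ¬regular=1−0.46=0.54 → w = 0.5400
Weighted average = (0.3496·167.0 + 0.1440·156.0 + 0.1760·140.0 + 0.5400·199.0) / (0.3496 + 0.1440 + 0.1760 + 0.5400)
  = 212.9472 / 1.2096 = 176.05

176.05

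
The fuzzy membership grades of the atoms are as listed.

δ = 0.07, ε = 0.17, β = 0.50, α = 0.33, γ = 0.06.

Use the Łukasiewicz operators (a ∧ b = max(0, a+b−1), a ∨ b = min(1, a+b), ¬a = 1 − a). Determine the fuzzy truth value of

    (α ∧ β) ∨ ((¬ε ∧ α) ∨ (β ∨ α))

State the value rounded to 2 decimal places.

0.99

α ∧ β = max(0, a+b−1) on (0.33, 0.50) = 0.00
¬ε = 1 − 0.17 = 0.83
¬ε ∧ α = max(0, a+b−1) on (0.83, 0.33) = 0.16
β ∨ α = min(1, a+b) on (0.50, 0.33) = 0.83
(¬ε ∧ α) ∨ (β ∨ α) = min(1, a+b) on (0.16, 0.83) = 0.99
(α ∧ β) ∨ ((¬ε ∧ α) ∨ (β ∨ α)) = min(1, a+b) on (0.00, 0.99) = 0.99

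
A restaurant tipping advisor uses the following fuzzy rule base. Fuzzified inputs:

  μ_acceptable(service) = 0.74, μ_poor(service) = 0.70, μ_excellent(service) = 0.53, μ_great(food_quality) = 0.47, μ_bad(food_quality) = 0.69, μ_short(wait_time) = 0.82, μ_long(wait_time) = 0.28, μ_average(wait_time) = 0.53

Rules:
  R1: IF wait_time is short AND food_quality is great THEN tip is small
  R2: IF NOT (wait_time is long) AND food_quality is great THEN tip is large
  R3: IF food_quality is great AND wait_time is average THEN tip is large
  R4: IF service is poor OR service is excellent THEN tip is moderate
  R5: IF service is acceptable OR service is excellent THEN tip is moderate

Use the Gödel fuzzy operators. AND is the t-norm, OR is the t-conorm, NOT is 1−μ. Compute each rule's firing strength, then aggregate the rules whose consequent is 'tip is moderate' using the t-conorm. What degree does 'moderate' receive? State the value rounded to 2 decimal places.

0.74

R1: short=0.82, great=0.47; AND[min(a, b)] → w = 0.47
R2: ¬long=1−0.28=0.72, great=0.47; AND[min(a, b)] → w = 0.47
R3: great=0.47, average=0.53; AND[min(a, b)] → w = 0.47
R4: poor=0.70, excellent=0.53; OR[max(a, b)] → w = 0.70
R5: acceptable=0.74, excellent=0.53; OR[max(a, b)] → w = 0.74
Rules with consequent 'moderate': {R4, R5} → strengths 0.70, 0.74
Aggregate via t-conorm [max(a, b)]: 0.74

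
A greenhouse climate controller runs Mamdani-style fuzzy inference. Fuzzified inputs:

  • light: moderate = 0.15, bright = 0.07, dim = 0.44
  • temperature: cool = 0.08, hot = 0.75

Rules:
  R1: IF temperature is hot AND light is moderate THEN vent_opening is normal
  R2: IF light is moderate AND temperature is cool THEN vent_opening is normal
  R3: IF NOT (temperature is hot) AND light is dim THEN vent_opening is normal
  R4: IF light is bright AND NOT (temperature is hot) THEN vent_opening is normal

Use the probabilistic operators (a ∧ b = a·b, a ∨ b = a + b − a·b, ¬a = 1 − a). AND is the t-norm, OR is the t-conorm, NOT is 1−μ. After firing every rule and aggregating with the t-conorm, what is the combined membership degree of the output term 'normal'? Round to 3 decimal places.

0.233

R1: hot=0.75, moderate=0.15; AND[a·b] → w = 0.1125
R2: moderate=0.15, cool=0.08; AND[a·b] → w = 0.0120
R3: ¬hot=1−0.75=0.25, dim=0.44; AND[a·b] → w = 0.1100
R4: bright=0.07, ¬hot=1−0.75=0.25; AND[a·b] → w = 0.0175
Rules with consequent 'normal': {R1, R2, R3, R4} → strengths 0.1125, 0.0120, 0.1100, 0.0175
Aggregate via t-conorm [a + b − a·b]: 0.2333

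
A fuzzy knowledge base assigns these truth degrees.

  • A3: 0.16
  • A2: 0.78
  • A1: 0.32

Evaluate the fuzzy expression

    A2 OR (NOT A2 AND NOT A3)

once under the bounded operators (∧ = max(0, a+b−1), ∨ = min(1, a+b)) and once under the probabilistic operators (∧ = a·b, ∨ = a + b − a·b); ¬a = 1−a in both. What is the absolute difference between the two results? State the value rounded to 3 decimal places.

0.019

Under bounded:
  NOT A2 = 1 − 0.78 = 0.22
  NOT A3 = 1 − 0.16 = 0.84
  NOT A2 AND NOT A3 = max(0, a+b−1) on (0.22, 0.84) = 0.06
  A2 OR (NOT A2 AND NOT A3) = min(1, a+b) on (0.78, 0.06) = 0.84
  → value = 0.8400
Under probabilistic:
  NOT A2 = 1 − 0.7800 = 0.2200
  NOT A3 = 1 − 0.1600 = 0.8400
  NOT A2 AND NOT A3 = a·b on (0.2200, 0.8400) = 0.1848
  A2 OR (NOT A2 AND NOT A3) = a + b − a·b on (0.7800, 0.1848) = 0.8207
  → value = 0.8207
|0.8400 − 0.8207| = 0.019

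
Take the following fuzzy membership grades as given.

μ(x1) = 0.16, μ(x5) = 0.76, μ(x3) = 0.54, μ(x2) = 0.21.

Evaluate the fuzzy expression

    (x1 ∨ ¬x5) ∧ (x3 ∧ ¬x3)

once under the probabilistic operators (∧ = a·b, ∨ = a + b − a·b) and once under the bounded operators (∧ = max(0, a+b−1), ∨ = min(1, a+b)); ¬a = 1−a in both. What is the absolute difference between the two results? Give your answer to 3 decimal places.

0.090

Under probabilistic:
  ¬x5 = 1 − 0.7600 = 0.2400
  x1 ∨ ¬x5 = a + b − a·b on (0.1600, 0.2400) = 0.3616
  ¬x3 = 1 − 0.5400 = 0.4600
  x3 ∧ ¬x3 = a·b on (0.5400, 0.4600) = 0.2484
  (x1 ∨ ¬x5) ∧ (x3 ∧ ¬x3) = a·b on (0.3616, 0.2484) = 0.0898
  → value = 0.0898
Under bounded:
  ¬x5 = 1 − 0.76 = 0.24
  x1 ∨ ¬x5 = min(1, a+b) on (0.16, 0.24) = 0.40
  ¬x3 = 1 − 0.54 = 0.46
  x3 ∧ ¬x3 = max(0, a+b−1) on (0.54, 0.46) = 0.00
  (x1 ∨ ¬x5) ∧ (x3 ∧ ¬x3) = max(0, a+b−1) on (0.40, 0.00) = 0.00
  → value = 0.0000
|0.0898 − 0.0000| = 0.090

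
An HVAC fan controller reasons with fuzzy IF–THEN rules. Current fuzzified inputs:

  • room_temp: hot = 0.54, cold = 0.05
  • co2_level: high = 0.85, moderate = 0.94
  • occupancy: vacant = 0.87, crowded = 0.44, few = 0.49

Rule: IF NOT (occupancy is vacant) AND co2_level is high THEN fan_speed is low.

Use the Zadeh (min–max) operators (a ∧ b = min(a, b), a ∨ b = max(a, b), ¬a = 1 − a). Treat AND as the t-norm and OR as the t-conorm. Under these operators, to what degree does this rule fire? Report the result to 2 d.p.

0.13

firing strength: ¬vacant=1−0.87=0.13, high=0.85; AND[min(a, b)] → w = 0.13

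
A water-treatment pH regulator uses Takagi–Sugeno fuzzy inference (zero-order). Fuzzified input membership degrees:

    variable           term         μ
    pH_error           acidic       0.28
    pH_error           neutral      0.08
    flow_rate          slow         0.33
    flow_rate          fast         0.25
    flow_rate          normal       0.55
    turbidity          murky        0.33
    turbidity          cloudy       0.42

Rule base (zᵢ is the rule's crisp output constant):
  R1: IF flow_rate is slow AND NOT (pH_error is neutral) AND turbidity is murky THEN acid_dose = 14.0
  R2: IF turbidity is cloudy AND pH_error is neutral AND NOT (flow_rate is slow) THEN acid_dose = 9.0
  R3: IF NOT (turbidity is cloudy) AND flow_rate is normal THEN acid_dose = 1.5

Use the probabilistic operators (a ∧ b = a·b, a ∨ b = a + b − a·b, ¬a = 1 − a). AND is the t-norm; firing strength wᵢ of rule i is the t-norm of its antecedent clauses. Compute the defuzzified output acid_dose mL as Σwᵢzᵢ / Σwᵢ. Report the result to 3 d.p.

4.718

R1 (z=14.0): slow=0.33, ¬neutral=1−0.08=0.92, murky=0.33; AND[a·b] → w = 0.1002
R2 (z=9.0): cloudy=0.42, neutral=0.08, ¬slow=1−0.33=0.67; AND[a·b] → w = 0.0225
R3 (z=1.5): ¬cloudy=1−0.42=0.58, normal=0.55; AND[a·b] → w = 0.3190
Weighted average = (0.1002·14.0 + 0.0225·9.0 + 0.3190·1.5) / (0.1002 + 0.0225 + 0.3190)
  = 2.0837 / 0.4417 = 4.718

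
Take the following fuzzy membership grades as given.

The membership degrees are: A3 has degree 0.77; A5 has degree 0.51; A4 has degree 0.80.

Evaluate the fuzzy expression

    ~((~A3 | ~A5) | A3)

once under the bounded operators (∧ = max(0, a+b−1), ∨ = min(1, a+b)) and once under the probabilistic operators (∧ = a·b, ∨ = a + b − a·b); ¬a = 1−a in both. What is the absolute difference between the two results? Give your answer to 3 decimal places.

Under bounded:
  ~A3 = 1 − 0.77 = 0.23
  ~A5 = 1 − 0.51 = 0.49
  ~A3 | ~A5 = min(1, a+b) on (0.23, 0.49) = 0.72
  (~A3 | ~A5) | A3 = min(1, a+b) on (0.72, 0.77) = 1.00
  ~((~A3 | ~A5) | A3) = 1 − 1.00 = 0.00
  → value = 0.0000
Under probabilistic:
  ~A3 = 1 − 0.7700 = 0.2300
  ~A5 = 1 − 0.5100 = 0.4900
  ~A3 | ~A5 = a + b − a·b on (0.2300, 0.4900) = 0.6073
  (~A3 | ~A5) | A3 = a + b − a·b on (0.6073, 0.7700) = 0.9097
  ~((~A3 | ~A5) | A3) = 1 − 0.9097 = 0.0903
  → value = 0.0903
|0.0000 − 0.0903| = 0.090

0.090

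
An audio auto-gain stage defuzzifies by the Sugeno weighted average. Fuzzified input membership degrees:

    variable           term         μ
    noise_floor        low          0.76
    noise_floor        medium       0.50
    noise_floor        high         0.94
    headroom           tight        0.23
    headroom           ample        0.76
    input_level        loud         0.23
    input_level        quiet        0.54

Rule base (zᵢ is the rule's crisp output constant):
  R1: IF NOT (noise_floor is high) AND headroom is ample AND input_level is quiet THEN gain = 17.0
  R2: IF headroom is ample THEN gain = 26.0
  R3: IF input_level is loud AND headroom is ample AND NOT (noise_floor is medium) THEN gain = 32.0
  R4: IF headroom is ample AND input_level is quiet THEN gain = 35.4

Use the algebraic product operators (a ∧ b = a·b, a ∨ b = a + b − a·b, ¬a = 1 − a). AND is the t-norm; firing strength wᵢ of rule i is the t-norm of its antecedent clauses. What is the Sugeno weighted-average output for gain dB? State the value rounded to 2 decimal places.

29.24

R1 (z=17.0): ¬high=1−0.94=0.06, ample=0.76, quiet=0.54; AND[a·b] → w = 0.0246
R2 (z=26.0): ample=0.76 → w = 0.7600
R3 (z=32.0): loud=0.23, ample=0.76, ¬medium=1−0.50=0.50; AND[a·b] → w = 0.0874
R4 (z=35.4): ample=0.76, quiet=0.54; AND[a·b] → w = 0.4104
Weighted average = (0.0246·17.0 + 0.7600·26.0 + 0.0874·32.0 + 0.4104·35.4) / (0.0246 + 0.7600 + 0.0874 + 0.4104)
  = 37.5036 / 1.2824 = 29.24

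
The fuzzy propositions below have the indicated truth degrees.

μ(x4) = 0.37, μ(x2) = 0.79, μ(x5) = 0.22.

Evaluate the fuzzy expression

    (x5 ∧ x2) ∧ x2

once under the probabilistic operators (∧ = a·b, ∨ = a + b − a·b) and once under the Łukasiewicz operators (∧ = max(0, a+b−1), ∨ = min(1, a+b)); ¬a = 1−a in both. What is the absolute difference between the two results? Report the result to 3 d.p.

Under probabilistic:
  x5 ∧ x2 = a·b on (0.2200, 0.7900) = 0.1738
  (x5 ∧ x2) ∧ x2 = a·b on (0.1738, 0.7900) = 0.1373
  → value = 0.1373
Under Łukasiewicz:
  x5 ∧ x2 = max(0, a+b−1) on (0.22, 0.79) = 0.01
  (x5 ∧ x2) ∧ x2 = max(0, a+b−1) on (0.01, 0.79) = 0.00
  → value = 0.0000
|0.1373 − 0.0000| = 0.137

0.137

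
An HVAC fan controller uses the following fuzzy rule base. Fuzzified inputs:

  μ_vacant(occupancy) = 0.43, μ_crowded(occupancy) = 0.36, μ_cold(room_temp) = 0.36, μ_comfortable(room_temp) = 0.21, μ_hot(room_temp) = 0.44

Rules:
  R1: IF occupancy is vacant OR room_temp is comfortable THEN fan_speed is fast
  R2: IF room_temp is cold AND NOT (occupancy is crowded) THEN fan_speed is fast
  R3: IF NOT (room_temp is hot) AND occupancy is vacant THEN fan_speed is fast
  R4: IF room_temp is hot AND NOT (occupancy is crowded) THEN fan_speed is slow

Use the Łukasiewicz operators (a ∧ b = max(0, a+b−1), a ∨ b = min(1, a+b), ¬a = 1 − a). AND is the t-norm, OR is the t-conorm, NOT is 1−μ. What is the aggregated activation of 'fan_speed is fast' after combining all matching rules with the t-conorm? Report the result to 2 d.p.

0.64

R1: vacant=0.43, comfortable=0.21; OR[min(1, a+b)] → w = 0.64
R2: cold=0.36, ¬crowded=1−0.36=0.64; AND[max(0, a+b−1)] → w = 0.00
R3: ¬hot=1−0.44=0.56, vacant=0.43; AND[max(0, a+b−1)] → w = 0.00
R4: hot=0.44, ¬crowded=1−0.36=0.64; AND[max(0, a+b−1)] → w = 0.08
Rules with consequent 'fast': {R1, R2, R3} → strengths 0.64, 0.00, 0.00
Aggregate via t-conorm [min(1, a+b)]: 0.64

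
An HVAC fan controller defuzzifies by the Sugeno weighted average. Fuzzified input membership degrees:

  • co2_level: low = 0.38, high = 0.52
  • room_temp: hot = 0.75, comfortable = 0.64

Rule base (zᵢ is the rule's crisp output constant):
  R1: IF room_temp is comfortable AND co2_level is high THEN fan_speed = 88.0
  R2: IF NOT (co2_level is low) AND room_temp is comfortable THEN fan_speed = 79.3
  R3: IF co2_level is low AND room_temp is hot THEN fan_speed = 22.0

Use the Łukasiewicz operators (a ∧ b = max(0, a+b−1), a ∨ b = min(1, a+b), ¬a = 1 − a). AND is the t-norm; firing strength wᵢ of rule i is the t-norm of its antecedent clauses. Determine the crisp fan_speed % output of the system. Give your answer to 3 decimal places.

R1 (z=88.0): comfortable=0.64, high=0.52; AND[max(0, a+b−1)] → w = 0.16
R2 (z=79.3): ¬low=1−0.38=0.62, comfortable=0.64; AND[max(0, a+b−1)] → w = 0.26
R3 (z=22.0): low=0.38, hot=0.75; AND[max(0, a+b−1)] → w = 0.13
Weighted average = (0.16·88.0 + 0.26·79.3 + 0.13·22.0) / (0.16 + 0.26 + 0.13)
  = 37.5580 / 0.5500 = 68.287

68.287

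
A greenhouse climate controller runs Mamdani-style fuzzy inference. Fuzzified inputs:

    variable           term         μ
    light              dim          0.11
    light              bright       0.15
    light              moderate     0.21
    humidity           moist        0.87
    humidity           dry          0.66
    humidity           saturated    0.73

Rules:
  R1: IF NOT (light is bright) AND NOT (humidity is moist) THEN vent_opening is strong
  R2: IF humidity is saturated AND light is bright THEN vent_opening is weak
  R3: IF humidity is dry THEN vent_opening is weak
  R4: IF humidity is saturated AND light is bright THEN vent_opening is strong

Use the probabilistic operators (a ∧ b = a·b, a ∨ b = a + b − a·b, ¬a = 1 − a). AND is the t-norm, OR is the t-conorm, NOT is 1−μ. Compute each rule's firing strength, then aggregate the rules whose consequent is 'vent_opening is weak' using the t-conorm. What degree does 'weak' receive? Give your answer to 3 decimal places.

R1: ¬bright=1−0.15=0.85, ¬moist=1−0.87=0.13; AND[a·b] → w = 0.1105
R2: saturated=0.73, bright=0.15; AND[a·b] → w = 0.1095
R3: dry=0.66 → w = 0.6600
R4: saturated=0.73, bright=0.15; AND[a·b] → w = 0.1095
Rules with consequent 'weak': {R2, R3} → strengths 0.1095, 0.6600
Aggregate via t-conorm [a + b − a·b]: 0.6972

0.697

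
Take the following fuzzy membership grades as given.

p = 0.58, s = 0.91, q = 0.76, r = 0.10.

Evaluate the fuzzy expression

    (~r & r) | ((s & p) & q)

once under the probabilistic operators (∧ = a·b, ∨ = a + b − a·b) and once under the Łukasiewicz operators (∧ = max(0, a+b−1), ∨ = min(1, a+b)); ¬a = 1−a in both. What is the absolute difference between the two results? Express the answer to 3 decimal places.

0.205

Under probabilistic:
  ~r = 1 − 0.1000 = 0.9000
  ~r & r = a·b on (0.9000, 0.1000) = 0.0900
  s & p = a·b on (0.9100, 0.5800) = 0.5278
  (s & p) & q = a·b on (0.5278, 0.7600) = 0.4011
  (~r & r) | ((s & p) & q) = a + b − a·b on (0.0900, 0.4011) = 0.4550
  → value = 0.4550
Under Łukasiewicz:
  ~r = 1 − 0.10 = 0.90
  ~r & r = max(0, a+b−1) on (0.90, 0.10) = 0.00
  s & p = max(0, a+b−1) on (0.91, 0.58) = 0.49
  (s & p) & q = max(0, a+b−1) on (0.49, 0.76) = 0.25
  (~r & r) | ((s & p) & q) = min(1, a+b) on (0.00, 0.25) = 0.25
  → value = 0.2500
|0.4550 − 0.2500| = 0.205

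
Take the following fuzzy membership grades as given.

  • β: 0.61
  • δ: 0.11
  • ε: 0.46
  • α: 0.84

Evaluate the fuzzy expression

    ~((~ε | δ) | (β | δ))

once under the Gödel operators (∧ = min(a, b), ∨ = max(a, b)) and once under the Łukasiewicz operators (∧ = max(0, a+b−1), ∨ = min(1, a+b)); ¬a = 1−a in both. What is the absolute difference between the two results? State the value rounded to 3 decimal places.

0.390

Under Gödel:
  ~ε = 1 − 0.46 = 0.54
  ~ε | δ = max(a, b) on (0.54, 0.11) = 0.54
  β | δ = max(a, b) on (0.61, 0.11) = 0.61
  (~ε | δ) | (β | δ) = max(a, b) on (0.54, 0.61) = 0.61
  ~((~ε | δ) | (β | δ)) = 1 − 0.61 = 0.39
  → value = 0.3900
Under Łukasiewicz:
  ~ε = 1 − 0.46 = 0.54
  ~ε | δ = min(1, a+b) on (0.54, 0.11) = 0.65
  β | δ = min(1, a+b) on (0.61, 0.11) = 0.72
  (~ε | δ) | (β | δ) = min(1, a+b) on (0.65, 0.72) = 1.00
  ~((~ε | δ) | (β | δ)) = 1 − 1.00 = 0.00
  → value = 0.0000
|0.3900 − 0.0000| = 0.390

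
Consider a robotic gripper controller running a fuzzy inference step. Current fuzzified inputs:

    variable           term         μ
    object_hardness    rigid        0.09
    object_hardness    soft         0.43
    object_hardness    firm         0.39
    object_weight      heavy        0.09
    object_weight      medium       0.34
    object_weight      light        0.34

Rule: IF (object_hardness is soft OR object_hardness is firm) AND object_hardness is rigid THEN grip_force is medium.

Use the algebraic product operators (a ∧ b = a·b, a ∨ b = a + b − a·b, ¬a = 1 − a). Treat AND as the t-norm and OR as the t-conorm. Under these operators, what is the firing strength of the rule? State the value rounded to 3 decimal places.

firing strength: (soft=0.43 OR firm=0.39) = 0.6523; AND[a·b] with rigid=0.09 → w = 0.0587

0.059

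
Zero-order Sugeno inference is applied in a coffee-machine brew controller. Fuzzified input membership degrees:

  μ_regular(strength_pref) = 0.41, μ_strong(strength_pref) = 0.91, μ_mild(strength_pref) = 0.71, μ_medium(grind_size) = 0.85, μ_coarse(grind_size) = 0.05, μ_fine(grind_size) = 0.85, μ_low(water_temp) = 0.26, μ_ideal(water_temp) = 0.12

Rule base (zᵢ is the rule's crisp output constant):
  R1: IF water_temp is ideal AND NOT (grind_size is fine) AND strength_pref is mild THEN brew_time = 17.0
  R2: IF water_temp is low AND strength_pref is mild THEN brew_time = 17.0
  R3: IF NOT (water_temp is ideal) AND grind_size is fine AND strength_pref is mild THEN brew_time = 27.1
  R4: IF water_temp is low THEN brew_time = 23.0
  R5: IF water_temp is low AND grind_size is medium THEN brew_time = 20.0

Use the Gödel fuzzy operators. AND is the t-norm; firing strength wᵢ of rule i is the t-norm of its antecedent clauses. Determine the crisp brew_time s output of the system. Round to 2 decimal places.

22.91

R1 (z=17.0): ideal=0.12, ¬fine=1−0.85=0.15, mild=0.71; AND[min(a, b)] → w = 0.12
R2 (z=17.0): low=0.26, mild=0.71; AND[min(a, b)] → w = 0.26
R3 (z=27.1): ¬ideal=1−0.12=0.88, fine=0.85, mild=0.71; AND[min(a, b)] → w = 0.71
R4 (z=23.0): low=0.26 → w = 0.26
R5 (z=20.0): low=0.26, medium=0.85; AND[min(a, b)] → w = 0.26
Weighted average = (0.12·17.0 + 0.26·17.0 + 0.71·27.1 + 0.26·23.0 + 0.26·20.0) / (0.12 + 0.26 + 0.71 + 0.26 + 0.26)
  = 36.8810 / 1.6100 = 22.91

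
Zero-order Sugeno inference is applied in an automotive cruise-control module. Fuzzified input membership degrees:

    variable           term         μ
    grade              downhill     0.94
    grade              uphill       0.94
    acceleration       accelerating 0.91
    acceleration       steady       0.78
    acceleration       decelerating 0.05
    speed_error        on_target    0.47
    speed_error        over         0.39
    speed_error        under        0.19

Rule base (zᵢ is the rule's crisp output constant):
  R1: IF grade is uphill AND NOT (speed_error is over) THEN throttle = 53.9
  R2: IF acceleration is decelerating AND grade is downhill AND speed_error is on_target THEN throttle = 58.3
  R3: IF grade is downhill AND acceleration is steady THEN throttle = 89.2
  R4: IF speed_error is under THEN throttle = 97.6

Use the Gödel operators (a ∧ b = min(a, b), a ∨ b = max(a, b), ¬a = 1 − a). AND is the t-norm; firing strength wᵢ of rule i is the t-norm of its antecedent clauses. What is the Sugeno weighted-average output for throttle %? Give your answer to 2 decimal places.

76.02

R1 (z=53.9): uphill=0.94, ¬over=1−0.39=0.61; AND[min(a, b)] → w = 0.61
R2 (z=58.3): decelerating=0.05, downhill=0.94, on_target=0.47; AND[min(a, b)] → w = 0.05
R3 (z=89.2): downhill=0.94, steady=0.78; AND[min(a, b)] → w = 0.78
R4 (z=97.6): under=0.19 → w = 0.19
Weighted average = (0.61·53.9 + 0.05·58.3 + 0.78·89.2 + 0.19·97.6) / (0.61 + 0.05 + 0.78 + 0.19)
  = 123.9140 / 1.6300 = 76.02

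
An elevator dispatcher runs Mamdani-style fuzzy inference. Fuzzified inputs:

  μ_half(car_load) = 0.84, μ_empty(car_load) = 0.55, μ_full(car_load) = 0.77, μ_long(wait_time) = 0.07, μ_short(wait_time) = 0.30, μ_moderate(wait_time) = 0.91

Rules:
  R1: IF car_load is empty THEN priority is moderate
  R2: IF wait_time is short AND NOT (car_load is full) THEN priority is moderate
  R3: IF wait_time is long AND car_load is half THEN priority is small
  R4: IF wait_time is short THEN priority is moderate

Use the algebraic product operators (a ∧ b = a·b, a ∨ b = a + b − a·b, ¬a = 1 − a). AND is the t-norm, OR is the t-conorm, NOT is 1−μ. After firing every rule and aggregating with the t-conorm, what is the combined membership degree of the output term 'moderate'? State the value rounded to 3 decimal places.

R1: empty=0.55 → w = 0.5500
R2: short=0.30, ¬full=1−0.77=0.23; AND[a·b] → w = 0.0690
R3: long=0.07, half=0.84; AND[a·b] → w = 0.0588
R4: short=0.30 → w = 0.3000
Rules with consequent 'moderate': {R1, R2, R4} → strengths 0.5500, 0.0690, 0.3000
Aggregate via t-conorm [a + b − a·b]: 0.7067

0.707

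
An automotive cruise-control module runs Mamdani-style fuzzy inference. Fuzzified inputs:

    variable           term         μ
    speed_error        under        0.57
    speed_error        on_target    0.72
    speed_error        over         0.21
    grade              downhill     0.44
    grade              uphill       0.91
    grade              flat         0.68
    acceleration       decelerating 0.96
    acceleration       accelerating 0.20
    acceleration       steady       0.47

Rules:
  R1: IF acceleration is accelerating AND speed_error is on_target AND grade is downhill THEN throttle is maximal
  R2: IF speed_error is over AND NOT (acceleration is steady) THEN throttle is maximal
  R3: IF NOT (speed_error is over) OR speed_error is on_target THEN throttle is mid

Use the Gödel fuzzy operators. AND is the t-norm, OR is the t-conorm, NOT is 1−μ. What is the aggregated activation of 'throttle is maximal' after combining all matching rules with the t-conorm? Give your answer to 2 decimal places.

R1: accelerating=0.20, on_target=0.72, downhill=0.44; AND[min(a, b)] → w = 0.20
R2: over=0.21, ¬steady=1−0.47=0.53; AND[min(a, b)] → w = 0.21
R3: ¬over=1−0.21=0.79, on_target=0.72; OR[max(a, b)] → w = 0.79
Rules with consequent 'maximal': {R1, R2} → strengths 0.20, 0.21
Aggregate via t-conorm [max(a, b)]: 0.21

0.21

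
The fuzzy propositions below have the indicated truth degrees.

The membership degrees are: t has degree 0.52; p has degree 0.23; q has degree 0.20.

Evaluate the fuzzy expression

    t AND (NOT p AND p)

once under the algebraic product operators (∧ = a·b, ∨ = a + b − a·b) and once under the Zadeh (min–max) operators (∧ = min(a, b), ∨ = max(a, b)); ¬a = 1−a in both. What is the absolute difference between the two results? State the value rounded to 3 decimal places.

Under algebraic product:
  NOT p = 1 − 0.2300 = 0.7700
  NOT p AND p = a·b on (0.7700, 0.2300) = 0.1771
  t AND (NOT p AND p) = a·b on (0.5200, 0.1771) = 0.0921
  → value = 0.0921
Under Zadeh (min–max):
  NOT p = 1 − 0.23 = 0.77
  NOT p AND p = min(a, b) on (0.77, 0.23) = 0.23
  t AND (NOT p AND p) = min(a, b) on (0.52, 0.23) = 0.23
  → value = 0.2300
|0.0921 − 0.2300| = 0.138

0.138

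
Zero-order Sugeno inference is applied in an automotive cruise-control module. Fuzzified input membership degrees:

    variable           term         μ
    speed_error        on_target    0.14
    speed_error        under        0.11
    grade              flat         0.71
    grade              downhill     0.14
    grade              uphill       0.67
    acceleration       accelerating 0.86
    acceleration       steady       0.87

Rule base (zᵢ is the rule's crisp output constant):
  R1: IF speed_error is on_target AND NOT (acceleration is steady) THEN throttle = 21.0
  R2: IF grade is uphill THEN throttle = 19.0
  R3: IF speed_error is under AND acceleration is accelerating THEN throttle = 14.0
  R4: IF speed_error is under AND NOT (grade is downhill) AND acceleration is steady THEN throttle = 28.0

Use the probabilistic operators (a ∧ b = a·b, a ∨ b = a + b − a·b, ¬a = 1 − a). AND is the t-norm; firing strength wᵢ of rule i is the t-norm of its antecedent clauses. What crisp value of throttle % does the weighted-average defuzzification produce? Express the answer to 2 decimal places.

R1 (z=21.0): on_target=0.14, ¬steady=1−0.87=0.13; AND[a·b] → w = 0.0182
R2 (z=19.0): uphill=0.67 → w = 0.6700
R3 (z=14.0): under=0.11, accelerating=0.86; AND[a·b] → w = 0.0946
R4 (z=28.0): under=0.11, ¬downhill=1−0.14=0.86, steady=0.87; AND[a·b] → w = 0.0823
Weighted average = (0.0182·21.0 + 0.6700·19.0 + 0.0946·14.0 + 0.0823·28.0) / (0.0182 + 0.6700 + 0.0946 + 0.0823)
  = 16.7411 / 0.8651 = 19.35

19.35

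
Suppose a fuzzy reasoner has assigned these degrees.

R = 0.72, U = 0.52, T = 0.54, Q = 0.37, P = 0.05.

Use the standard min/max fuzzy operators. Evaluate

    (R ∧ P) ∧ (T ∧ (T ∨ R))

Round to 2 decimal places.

0.05

R ∧ P = min(a, b) on (0.72, 0.05) = 0.05
T ∨ R = max(a, b) on (0.54, 0.72) = 0.72
T ∧ (T ∨ R) = min(a, b) on (0.54, 0.72) = 0.54
(R ∧ P) ∧ (T ∧ (T ∨ R)) = min(a, b) on (0.05, 0.54) = 0.05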